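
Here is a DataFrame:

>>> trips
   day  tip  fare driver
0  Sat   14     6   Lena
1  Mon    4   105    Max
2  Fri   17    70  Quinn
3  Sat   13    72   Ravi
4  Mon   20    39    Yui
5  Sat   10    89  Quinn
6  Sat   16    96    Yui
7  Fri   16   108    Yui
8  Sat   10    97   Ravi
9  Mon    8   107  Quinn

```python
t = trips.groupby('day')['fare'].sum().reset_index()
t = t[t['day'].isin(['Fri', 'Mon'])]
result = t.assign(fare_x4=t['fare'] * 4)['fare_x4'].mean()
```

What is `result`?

858.0

group by day, sum of fare:
day
Fri    178
Mon    251
Sat    360
Name: fare, dtype: int64
reset_index():
   day  fare
0  Fri   178
1  Mon   251
2  Sat   360
filter rows where day in ['Fri', 'Mon']:
   day  fare
0  Fri   178
1  Mon   251
add column fare_x4 = t['fare'] * 4:
   day  fare  fare_x4
0  Fri   178      712
1  Mon   251     1004
mean of column 'fare_x4' → 858.0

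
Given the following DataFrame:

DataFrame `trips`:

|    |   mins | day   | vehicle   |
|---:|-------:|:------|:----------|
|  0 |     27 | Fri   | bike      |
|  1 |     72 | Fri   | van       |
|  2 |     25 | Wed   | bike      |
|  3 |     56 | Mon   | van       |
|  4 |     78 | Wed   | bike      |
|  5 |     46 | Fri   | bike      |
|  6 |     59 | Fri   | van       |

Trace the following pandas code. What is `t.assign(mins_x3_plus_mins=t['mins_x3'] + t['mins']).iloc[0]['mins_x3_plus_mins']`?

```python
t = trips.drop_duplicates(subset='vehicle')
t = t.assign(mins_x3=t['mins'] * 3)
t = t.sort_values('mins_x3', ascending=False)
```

288

drop duplicate vehicle (keep=first):
   mins  day vehicle
0    27  Fri    bike
1    72  Fri     van
add column mins_x3 = t['mins'] * 3:
   mins  day vehicle  mins_x3
0    27  Fri    bike       81
1    72  Fri     van      216
sort by mins_x3 descending:
   mins  day vehicle  mins_x3
1    72  Fri     van      216
0    27  Fri    bike       81
add column mins_x3_plus_mins = t['mins_x3'] + t['mins']:
   mins  day vehicle  mins_x3  mins_x3_plus_mins
1    72  Fri     van      216                288
0    27  Fri    bike       81                108
Taking the value at position 0, column 'mins_x3_plus_mins' gives 288.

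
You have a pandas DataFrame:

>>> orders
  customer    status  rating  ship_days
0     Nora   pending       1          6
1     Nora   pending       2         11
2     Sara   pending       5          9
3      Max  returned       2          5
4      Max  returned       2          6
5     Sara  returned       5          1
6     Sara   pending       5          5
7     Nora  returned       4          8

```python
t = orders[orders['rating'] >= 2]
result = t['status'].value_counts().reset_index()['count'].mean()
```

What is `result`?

3.5

filter rows where rating >= 2:
  customer    status  rating  ship_days
1     Nora   pending       2         11
2     Sara   pending       5          9
3      Max  returned       2          5
4      Max  returned       2          6
5     Sara  returned       5          1
6     Sara   pending       5          5
7     Nora  returned       4          8
value_counts of status:
status
returned    4
pending     3
Name: count, dtype: int64
reset_index():
     status  count
0  returned      4
1   pending      3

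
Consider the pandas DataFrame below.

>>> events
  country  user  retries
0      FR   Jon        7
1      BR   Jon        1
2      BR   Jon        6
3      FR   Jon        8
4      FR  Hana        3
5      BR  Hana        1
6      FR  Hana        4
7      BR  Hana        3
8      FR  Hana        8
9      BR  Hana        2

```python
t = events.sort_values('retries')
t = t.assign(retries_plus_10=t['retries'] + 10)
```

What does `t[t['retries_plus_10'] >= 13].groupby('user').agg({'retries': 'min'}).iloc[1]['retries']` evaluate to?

sort by retries:
  country  user  retries
1      BR   Jon        1
5      BR  Hana        1
9      BR  Hana        2
4      FR  Hana        3
7      BR  Hana        3
6      FR  Hana        4
2      BR   Jon        6
0      FR   Jon        7
3      FR   Jon        8
8      FR  Hana        8
add column retries_plus_10 = t['retries'] + 10:
  country  user  retries  retries_plus_10
1      BR   Jon        1               11
5      BR  Hana        1               11
9      BR  Hana        2               12
4      FR  Hana        3               13
7      BR  Hana        3               13
6      FR  Hana        4               14
2      BR   Jon        6               16
0      FR   Jon        7               17
3      FR   Jon        8               18
8      FR  Hana        8               18
filter rows where retries_plus_10 >= 13:
  country  user  retries  retries_plus_10
4      FR  Hana        3               13
7      BR  Hana        3               13
6      FR  Hana        4               14
2      BR   Jon        6               16
0      FR   Jon        7               17
3      FR   Jon        8               18
8      FR  Hana        8               18
group by user, min of retries:
      retries
user         
Hana        3
Jon         6
Hence 6.

6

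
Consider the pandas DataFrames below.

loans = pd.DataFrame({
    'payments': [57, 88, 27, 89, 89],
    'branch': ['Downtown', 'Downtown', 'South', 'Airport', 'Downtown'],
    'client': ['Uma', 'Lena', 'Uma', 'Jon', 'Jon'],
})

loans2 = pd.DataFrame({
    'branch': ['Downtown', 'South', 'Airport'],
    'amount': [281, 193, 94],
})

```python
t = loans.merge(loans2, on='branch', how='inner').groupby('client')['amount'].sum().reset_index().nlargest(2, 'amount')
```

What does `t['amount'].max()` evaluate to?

merge on 'branch' (how='inner') → 5 rows:
   payments    branch client  amount
0        57  Downtown    Uma     281
1        88  Downtown   Lena     281
2        27     South    Uma     193
3        89   Airport    Jon      94
4        89  Downtown    Jon     281
group by client, sum of amount:
client
Jon     375
Lena    281
Uma     474
Name: amount, dtype: int64
reset_index():
  client  amount
0    Jon     375
1   Lena     281
2    Uma     474
take 2 rows with largest amount:
  client  amount
2    Uma     474
0    Jon     375
Finally, max of column 'amount' = 474.

474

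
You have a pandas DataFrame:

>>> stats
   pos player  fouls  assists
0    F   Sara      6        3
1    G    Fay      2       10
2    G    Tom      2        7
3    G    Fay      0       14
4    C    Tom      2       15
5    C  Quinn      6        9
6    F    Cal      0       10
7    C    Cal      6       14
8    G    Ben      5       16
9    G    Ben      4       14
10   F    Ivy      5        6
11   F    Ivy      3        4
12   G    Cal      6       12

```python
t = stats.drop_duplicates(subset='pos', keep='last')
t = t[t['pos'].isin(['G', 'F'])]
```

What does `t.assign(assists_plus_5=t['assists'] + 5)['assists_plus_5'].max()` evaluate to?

17

drop duplicate pos (keep=last):
   pos player  fouls  assists
7    C    Cal      6       14
11   F    Ivy      3        4
12   G    Cal      6       12
filter rows where pos in ['G', 'F']:
   pos player  fouls  assists
11   F    Ivy      3        4
12   G    Cal      6       12
add column assists_plus_5 = t['assists'] + 5:
   pos player  fouls  assists  assists_plus_5
11   F    Ivy      3        4               9
12   G    Cal      6       12              17
The max of column 'assists_plus_5' is 17.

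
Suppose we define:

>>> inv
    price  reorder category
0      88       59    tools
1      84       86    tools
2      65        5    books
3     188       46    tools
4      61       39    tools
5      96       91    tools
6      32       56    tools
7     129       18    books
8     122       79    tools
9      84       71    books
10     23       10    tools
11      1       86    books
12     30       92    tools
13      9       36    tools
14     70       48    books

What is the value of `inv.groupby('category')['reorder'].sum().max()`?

group by category, sum of reorder:
category
books    228
tools    594
Name: reorder, dtype: int64
Then the max of the resulting series: 594

594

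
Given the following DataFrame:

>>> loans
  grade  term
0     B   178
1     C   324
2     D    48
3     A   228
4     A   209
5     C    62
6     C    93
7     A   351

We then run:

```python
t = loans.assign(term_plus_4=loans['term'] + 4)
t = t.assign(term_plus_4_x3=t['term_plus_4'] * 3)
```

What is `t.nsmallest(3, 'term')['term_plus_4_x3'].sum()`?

add column term_plus_4 = loans['term'] + 4:
  grade  term  term_plus_4
0     B   178          182
1     C   324          328
2     D    48           52
3     A   228          232
4     A   209          213
5     C    62           66
6     C    93           97
7     A   351          355
add column term_plus_4_x3 = t['term_plus_4'] * 3:
  grade  term  term_plus_4  term_plus_4_x3
0     B   178          182             546
1     C   324          328             984
2     D    48           52             156
3     A   228          232             696
4     A   209          213             639
5     C    62           66             198
6     C    93           97             291
7     A   351          355            1065
take 3 rows with smallest term:
  grade  term  term_plus_4  term_plus_4_x3
2     D    48           52             156
5     C    62           66             198
6     C    93           97             291
Reading off the sum of column 'term_plus_4_x3', we get 645.

645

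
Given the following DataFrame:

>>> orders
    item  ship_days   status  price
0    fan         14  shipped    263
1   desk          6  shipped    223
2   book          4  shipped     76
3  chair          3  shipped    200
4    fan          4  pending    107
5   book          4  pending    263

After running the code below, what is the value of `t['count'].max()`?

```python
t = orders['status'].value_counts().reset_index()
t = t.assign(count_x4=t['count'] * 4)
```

value_counts of status:
status
shipped    4
pending    2
Name: count, dtype: int64
reset_index():
    status  count
0  shipped      4
1  pending      2
add column count_x4 = t['count'] * 4:
    status  count  count_x4
0  shipped      4        16
1  pending      2         8

4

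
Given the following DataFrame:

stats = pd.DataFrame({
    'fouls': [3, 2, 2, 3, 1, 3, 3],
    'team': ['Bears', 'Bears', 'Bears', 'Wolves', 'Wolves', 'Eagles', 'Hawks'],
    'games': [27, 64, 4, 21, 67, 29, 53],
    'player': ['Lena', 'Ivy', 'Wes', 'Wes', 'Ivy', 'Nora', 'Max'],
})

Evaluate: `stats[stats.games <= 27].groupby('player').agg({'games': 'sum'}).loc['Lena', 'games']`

filter rows where games <= 27:
   fouls    team  games player
0      3   Bears     27   Lena
2      2   Bears      4    Wes
3      3  Wolves     21    Wes
group by player, sum of games:
        games
player       
Lena       27
Wes        25

27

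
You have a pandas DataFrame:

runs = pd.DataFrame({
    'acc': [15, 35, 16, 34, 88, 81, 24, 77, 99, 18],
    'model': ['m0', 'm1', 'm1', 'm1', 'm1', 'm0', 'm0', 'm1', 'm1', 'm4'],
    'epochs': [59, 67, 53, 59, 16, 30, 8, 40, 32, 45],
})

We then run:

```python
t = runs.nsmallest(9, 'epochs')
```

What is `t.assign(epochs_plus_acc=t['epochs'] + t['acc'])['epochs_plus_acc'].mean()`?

88.2222222222

take 9 rows with smallest epochs:
   acc model  epochs
6   24    m0       8
4   88    m1      16
5   81    m0      30
8   99    m1      32
7   77    m1      40
9   18    m4      45
2   16    m1      53
0   15    m0      59
3   34    m1      59
add column epochs_plus_acc = t['epochs'] + t['acc']:
   acc model  epochs  epochs_plus_acc
6   24    m0       8               32
4   88    m1      16              104
5   81    m0      30              111
8   99    m1      32              131
7   77    m1      40              117
9   18    m4      45               63
2   16    m1      53               69
0   15    m0      59               74
3   34    m1      59               93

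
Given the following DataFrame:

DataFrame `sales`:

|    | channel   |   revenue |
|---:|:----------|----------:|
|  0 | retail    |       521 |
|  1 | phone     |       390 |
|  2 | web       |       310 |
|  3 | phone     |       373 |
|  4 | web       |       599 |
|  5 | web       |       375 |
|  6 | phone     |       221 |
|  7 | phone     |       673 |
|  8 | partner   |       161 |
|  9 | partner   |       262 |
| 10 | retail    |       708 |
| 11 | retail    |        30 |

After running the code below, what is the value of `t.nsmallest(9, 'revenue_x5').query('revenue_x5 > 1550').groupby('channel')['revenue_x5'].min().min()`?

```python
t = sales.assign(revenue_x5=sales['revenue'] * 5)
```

1865

add column revenue_x5 = sales['revenue'] * 5:
    channel  revenue  revenue_x5
0    retail      521        2605
1     phone      390        1950
2       web      310        1550
3     phone      373        1865
4       web      599        2995
5       web      375        1875
6     phone      221        1105
7     phone      673        3365
8   partner      161         805
9   partner      262        1310
10   retail      708        3540
11   retail       30         150
take 9 rows with smallest revenue_x5:
    channel  revenue  revenue_x5
11   retail       30         150
8   partner      161         805
6     phone      221        1105
9   partner      262        1310
2       web      310        1550
3     phone      373        1865
5       web      375        1875
1     phone      390        1950
0    retail      521        2605
filter rows where revenue_x5 > 1550:
  channel  revenue  revenue_x5
3   phone      373        1865
5     web      375        1875
1   phone      390        1950
0  retail      521        2605
group by channel, min of revenue_x5:
channel
phone     1865
retail    2605
web       1875
Name: revenue_x5, dtype: int64
Taking the min of the resulting series gives 1865.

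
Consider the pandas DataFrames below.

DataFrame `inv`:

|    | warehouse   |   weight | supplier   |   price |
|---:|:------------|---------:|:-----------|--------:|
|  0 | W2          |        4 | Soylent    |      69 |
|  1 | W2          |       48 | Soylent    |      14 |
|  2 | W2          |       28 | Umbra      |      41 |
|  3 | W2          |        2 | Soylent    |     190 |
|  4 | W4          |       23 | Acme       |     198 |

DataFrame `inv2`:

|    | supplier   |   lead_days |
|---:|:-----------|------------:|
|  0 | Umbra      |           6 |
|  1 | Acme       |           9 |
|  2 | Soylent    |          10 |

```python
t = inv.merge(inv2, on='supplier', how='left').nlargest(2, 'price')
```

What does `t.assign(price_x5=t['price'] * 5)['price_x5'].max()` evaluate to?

990

merge on 'supplier' (how='left') → 5 rows:
  warehouse  weight supplier  price  lead_days
0        W2       4  Soylent     69         10
1        W2      48  Soylent     14         10
2        W2      28    Umbra     41          6
3        W2       2  Soylent    190         10
4        W4      23     Acme    198          9
take 2 rows with largest price:
  warehouse  weight supplier  price  lead_days
4        W4      23     Acme    198          9
3        W2       2  Soylent    190         10
add column price_x5 = t['price'] * 5:
  warehouse  weight supplier  price  lead_days  price_x5
4        W4      23     Acme    198          9       990
3        W2       2  Soylent    190         10       950
The max of column 'price_x5' is 990.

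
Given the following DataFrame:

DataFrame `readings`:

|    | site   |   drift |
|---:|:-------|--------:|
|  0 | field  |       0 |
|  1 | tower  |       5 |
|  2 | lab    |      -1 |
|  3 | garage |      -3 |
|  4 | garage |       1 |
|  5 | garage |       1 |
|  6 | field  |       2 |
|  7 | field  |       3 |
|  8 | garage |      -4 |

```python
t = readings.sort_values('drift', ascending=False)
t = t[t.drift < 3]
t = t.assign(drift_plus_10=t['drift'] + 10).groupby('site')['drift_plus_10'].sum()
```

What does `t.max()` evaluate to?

sort by drift descending:
     site  drift
1   tower      5
7   field      3
6   field      2
4  garage      1
5  garage      1
0   field      0
2     lab     -1
3  garage     -3
8  garage     -4
filter rows where drift < 3:
     site  drift
6   field      2
4  garage      1
5  garage      1
0   field      0
2     lab     -1
3  garage     -3
8  garage     -4
add column drift_plus_10 = t['drift'] + 10:
     site  drift  drift_plus_10
6   field      2             12
4  garage      1             11
5  garage      1             11
0   field      0             10
2     lab     -1              9
3  garage     -3              7
8  garage     -4              6
group by site, sum of drift_plus_10:
site
field     22
garage    35
lab        9
Name: drift_plus_10, dtype: int64
max of the resulting series → 35

35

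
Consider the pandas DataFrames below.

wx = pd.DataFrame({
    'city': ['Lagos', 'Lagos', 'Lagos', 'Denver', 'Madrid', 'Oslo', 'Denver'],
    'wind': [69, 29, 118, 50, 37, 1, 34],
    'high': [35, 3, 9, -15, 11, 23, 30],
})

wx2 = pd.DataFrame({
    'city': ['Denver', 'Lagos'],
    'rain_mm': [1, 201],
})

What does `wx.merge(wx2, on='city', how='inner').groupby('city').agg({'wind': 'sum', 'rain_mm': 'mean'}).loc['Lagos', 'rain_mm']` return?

merge on 'city' (how='inner') → 5 rows:
     city  wind  high  rain_mm
0   Lagos    69    35      201
1   Lagos    29     3      201
2   Lagos   118     9      201
3  Denver    50   -15        1
4  Denver    34    30        1
group by city: sum(wind), mean(rain_mm):
        wind  rain_mm
city                 
Denver    84      1.0
Lagos    216    201.0
Finally, value at row 'Lagos', column 'rain_mm' = 201.0.

201.0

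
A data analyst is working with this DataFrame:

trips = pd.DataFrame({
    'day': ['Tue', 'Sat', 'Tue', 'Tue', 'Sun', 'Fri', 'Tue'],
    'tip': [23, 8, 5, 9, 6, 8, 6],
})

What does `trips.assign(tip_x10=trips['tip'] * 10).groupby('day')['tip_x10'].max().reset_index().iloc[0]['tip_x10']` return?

add column tip_x10 = trips['tip'] * 10:
   day  tip  tip_x10
0  Tue   23      230
1  Sat    8       80
2  Tue    5       50
3  Tue    9       90
4  Sun    6       60
5  Fri    8       80
6  Tue    6       60
group by day, max of tip_x10:
day
Fri     80
Sat     80
Sun     60
Tue    230
Name: tip_x10, dtype: int64
reset_index():
   day  tip_x10
0  Fri       80
1  Sat       80
2  Sun       60
3  Tue      230
So iloc[0]['tip_x10'] = 80.

80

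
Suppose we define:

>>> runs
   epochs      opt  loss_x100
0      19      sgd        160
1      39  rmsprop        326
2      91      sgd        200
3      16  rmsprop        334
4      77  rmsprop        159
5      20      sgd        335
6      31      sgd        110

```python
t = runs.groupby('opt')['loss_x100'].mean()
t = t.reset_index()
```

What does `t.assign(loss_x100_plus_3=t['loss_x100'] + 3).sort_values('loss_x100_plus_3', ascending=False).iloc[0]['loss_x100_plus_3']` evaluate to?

group by opt, mean of loss_x100:
opt
rmsprop    273.00
sgd        201.25
Name: loss_x100, dtype: float64
reset_index():
       opt  loss_x100
0  rmsprop     273.00
1      sgd     201.25
add column loss_x100_plus_3 = t['loss_x100'] + 3:
       opt  loss_x100  loss_x100_plus_3
0  rmsprop     273.00            276.00
1      sgd     201.25            204.25
sort by loss_x100_plus_3 descending:
       opt  loss_x100  loss_x100_plus_3
0  rmsprop     273.00            276.00
1      sgd     201.25            204.25

276.0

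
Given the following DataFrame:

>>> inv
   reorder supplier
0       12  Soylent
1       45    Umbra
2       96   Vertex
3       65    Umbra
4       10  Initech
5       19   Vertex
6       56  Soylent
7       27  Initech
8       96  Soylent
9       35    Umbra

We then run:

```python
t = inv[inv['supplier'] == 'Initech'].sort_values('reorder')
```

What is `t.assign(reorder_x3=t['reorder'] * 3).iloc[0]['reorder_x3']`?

filter rows where supplier == 'Initech':
   reorder supplier
4       10  Initech
7       27  Initech
sort by reorder:
   reorder supplier
4       10  Initech
7       27  Initech
add column reorder_x3 = t['reorder'] * 3:
   reorder supplier  reorder_x3
4       10  Initech          30
7       27  Initech          81
value at position 0, column 'reorder_x3' → 30

30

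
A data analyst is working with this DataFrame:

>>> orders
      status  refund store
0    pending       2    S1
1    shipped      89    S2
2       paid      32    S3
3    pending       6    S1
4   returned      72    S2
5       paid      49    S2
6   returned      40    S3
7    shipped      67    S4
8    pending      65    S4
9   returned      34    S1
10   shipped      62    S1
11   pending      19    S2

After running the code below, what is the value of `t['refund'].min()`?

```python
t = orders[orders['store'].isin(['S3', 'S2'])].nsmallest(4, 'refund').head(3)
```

19

filter rows where store in ['S3', 'S2']:
      status  refund store
1    shipped      89    S2
2       paid      32    S3
4   returned      72    S2
5       paid      49    S2
6   returned      40    S3
11   pending      19    S2
take 4 rows with smallest refund:
      status  refund store
11   pending      19    S2
2       paid      32    S3
6   returned      40    S3
5       paid      49    S2
take first 3 rows:
      status  refund store
11   pending      19    S2
2       paid      32    S3
6   returned      40    S3
Finally, min of column 'refund' = 19.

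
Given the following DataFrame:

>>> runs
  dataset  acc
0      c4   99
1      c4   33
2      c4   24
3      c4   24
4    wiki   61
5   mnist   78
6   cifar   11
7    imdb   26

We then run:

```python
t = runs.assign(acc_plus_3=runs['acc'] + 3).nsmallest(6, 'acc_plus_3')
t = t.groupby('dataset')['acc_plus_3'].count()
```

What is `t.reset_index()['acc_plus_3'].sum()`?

6

add column acc_plus_3 = runs['acc'] + 3:
  dataset  acc  acc_plus_3
0      c4   99         102
1      c4   33          36
2      c4   24          27
3      c4   24          27
4    wiki   61          64
5   mnist   78          81
6   cifar   11          14
7    imdb   26          29
take 6 rows with smallest acc_plus_3:
  dataset  acc  acc_plus_3
6   cifar   11          14
2      c4   24          27
3      c4   24          27
7    imdb   26          29
1      c4   33          36
4    wiki   61          64
group by dataset, count of acc_plus_3:
dataset
c4       3
cifar    1
imdb     1
wiki     1
Name: acc_plus_3, dtype: int64
reset_index():
  dataset  acc_plus_3
0      c4           3
1   cifar           1
2    imdb           1
3    wiki           1
The sum of column 'acc_plus_3' is 6.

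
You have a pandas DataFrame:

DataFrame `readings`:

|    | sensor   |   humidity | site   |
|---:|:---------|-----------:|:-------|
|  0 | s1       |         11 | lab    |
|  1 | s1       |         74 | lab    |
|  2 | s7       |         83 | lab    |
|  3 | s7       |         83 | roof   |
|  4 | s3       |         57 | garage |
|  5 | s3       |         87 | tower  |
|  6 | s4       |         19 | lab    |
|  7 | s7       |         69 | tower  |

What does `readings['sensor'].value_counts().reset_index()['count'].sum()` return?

8

value_counts of sensor:
sensor
s7    3
s1    2
s3    2
s4    1
Name: count, dtype: int64
reset_index():
  sensor  count
0     s7      3
1     s1      2
2     s3      2
3     s4      1
Then the sum of column 'count': 8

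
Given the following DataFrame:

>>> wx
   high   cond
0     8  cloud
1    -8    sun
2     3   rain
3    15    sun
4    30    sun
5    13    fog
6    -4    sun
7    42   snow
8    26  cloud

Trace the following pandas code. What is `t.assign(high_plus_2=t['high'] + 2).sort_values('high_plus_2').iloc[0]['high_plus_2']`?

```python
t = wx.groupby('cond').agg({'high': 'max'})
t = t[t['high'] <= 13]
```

5

group by cond, max of high:
       high
cond       
cloud    26
fog      13
rain      3
snow     42
sun      30
filter rows where high <= 13:
      high
cond      
fog     13
rain     3
add column high_plus_2 = t['high'] + 2:
      high  high_plus_2
cond                   
fog     13           15
rain     3            5
sort by high_plus_2:
      high  high_plus_2
cond                   
rain     3            5
fog     13           15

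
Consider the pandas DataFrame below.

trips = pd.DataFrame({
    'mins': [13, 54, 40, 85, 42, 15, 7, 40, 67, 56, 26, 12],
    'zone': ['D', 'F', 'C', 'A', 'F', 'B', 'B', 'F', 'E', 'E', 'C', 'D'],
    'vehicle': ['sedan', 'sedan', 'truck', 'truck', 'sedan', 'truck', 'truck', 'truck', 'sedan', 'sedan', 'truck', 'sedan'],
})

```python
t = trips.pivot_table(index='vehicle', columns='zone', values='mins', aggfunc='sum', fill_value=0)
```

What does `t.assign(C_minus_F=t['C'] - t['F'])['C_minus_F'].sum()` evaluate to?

pivot: rows=vehicle, cols=zone, sum(mins):
zone      A   B   C   D    E   F
vehicle                         
sedan     0   0   0  25  123  96
truck    85  22  66   0    0  40
add column C_minus_F = t['C'] - t['F']:
zone      A   B   C   D    E   F  C_minus_F
vehicle                                    
sedan     0   0   0  25  123  96        -96
truck    85  22  66   0    0  40         26
sum of column 'C_minus_F' → -70

-70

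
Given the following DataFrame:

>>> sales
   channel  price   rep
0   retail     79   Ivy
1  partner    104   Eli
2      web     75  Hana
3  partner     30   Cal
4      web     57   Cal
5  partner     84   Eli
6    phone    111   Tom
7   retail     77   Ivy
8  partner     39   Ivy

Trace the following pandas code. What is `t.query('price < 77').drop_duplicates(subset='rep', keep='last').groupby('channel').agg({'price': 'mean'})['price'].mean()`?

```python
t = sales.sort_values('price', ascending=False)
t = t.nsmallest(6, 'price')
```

sort by price descending:
   channel  price   rep
6    phone    111   Tom
1  partner    104   Eli
5  partner     84   Eli
0   retail     79   Ivy
7   retail     77   Ivy
2      web     75  Hana
4      web     57   Cal
8  partner     39   Ivy
3  partner     30   Cal
take 6 rows with smallest price:
   channel  price   rep
3  partner     30   Cal
8  partner     39   Ivy
4      web     57   Cal
2      web     75  Hana
7   retail     77   Ivy
0   retail     79   Ivy
filter rows where price < 77:
   channel  price   rep
3  partner     30   Cal
8  partner     39   Ivy
4      web     57   Cal
2      web     75  Hana
drop duplicate rep (keep=last):
   channel  price   rep
8  partner     39   Ivy
4      web     57   Cal
2      web     75  Hana
group by channel, mean of price:
         price
channel       
partner   39.0
web       66.0
Hence 52.5.

52.5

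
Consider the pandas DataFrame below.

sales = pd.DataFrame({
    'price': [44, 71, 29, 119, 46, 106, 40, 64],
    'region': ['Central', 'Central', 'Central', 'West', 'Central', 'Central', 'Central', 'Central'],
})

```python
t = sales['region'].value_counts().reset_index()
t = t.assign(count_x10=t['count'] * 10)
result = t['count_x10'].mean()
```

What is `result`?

40.0

value_counts of region:
region
Central    7
West       1
Name: count, dtype: int64
reset_index():
    region  count
0  Central      7
1     West      1
add column count_x10 = t['count'] * 10:
    region  count  count_x10
0  Central      7         70
1     West      1         10
Reading off the mean of column 'count_x10', we get 40.0.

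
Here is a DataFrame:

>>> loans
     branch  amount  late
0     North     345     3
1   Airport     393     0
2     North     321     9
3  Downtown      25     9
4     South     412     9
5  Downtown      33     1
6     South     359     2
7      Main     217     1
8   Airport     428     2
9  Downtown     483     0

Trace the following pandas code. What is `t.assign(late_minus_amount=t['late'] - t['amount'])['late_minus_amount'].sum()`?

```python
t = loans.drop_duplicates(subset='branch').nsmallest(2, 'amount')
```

-232

drop duplicate branch (keep=first):
     branch  amount  late
0     North     345     3
1   Airport     393     0
3  Downtown      25     9
4     South     412     9
7      Main     217     1
take 2 rows with smallest amount:
     branch  amount  late
3  Downtown      25     9
7      Main     217     1
add column late_minus_amount = t['late'] - t['amount']:
     branch  amount  late  late_minus_amount
3  Downtown      25     9                -16
7      Main     217     1               -216
So sum() = -232.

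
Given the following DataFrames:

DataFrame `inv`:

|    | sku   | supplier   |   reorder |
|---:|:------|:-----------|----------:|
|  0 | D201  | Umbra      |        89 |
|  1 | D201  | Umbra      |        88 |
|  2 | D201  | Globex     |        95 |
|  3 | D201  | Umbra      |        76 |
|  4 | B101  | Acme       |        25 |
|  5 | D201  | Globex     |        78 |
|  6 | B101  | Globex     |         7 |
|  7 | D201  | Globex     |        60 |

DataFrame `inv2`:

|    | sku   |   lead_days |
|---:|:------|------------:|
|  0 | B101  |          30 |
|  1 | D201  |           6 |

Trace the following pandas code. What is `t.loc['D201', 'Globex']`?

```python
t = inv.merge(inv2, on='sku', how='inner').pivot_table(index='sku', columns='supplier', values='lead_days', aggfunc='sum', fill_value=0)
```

18

merge on 'sku' (how='inner') → 8 rows:
    sku supplier  reorder  lead_days
0  D201    Umbra       89          6
1  D201    Umbra       88          6
2  D201   Globex       95          6
3  D201    Umbra       76          6
4  B101     Acme       25         30
5  D201   Globex       78          6
6  B101   Globex        7         30
7  D201   Globex       60          6
pivot: rows=sku, cols=supplier, sum(lead_days):
supplier  Acme  Globex  Umbra
sku                          
B101        30      30      0
D201         0      18     18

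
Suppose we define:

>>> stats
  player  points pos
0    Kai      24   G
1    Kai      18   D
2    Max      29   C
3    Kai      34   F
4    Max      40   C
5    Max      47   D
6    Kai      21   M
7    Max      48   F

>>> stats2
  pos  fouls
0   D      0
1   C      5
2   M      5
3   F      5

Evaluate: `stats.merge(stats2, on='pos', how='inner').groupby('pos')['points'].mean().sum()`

merge on 'pos' (how='inner') → 7 rows:
  player  points pos  fouls
0    Kai      18   D      0
1    Max      29   C      5
2    Kai      34   F      5
3    Max      40   C      5
4    Max      47   D      0
5    Kai      21   M      5
6    Max      48   F      5
group by pos, mean of points:
pos
C    34.5
D    32.5
F    41.0
M    21.0
Name: points, dtype: float64
Taking the sum of the resulting series gives 129.0.

129.0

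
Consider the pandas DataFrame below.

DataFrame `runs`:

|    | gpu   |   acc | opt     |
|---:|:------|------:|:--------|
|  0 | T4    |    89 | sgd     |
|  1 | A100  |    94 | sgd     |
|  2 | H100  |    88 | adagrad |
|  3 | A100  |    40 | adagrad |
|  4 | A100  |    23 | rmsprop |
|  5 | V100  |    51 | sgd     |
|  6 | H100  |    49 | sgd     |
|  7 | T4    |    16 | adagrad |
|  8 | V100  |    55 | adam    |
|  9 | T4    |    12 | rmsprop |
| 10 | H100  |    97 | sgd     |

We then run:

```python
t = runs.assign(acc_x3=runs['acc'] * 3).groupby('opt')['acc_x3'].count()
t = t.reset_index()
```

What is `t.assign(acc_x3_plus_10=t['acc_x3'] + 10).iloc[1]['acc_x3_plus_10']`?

11

add column acc_x3 = runs['acc'] * 3:
     gpu  acc      opt  acc_x3
0     T4   89      sgd     267
1   A100   94      sgd     282
2   H100   88  adagrad     264
3   A100   40  adagrad     120
4   A100   23  rmsprop      69
5   V100   51      sgd     153
6   H100   49      sgd     147
7     T4   16  adagrad      48
8   V100   55     adam     165
9     T4   12  rmsprop      36
10  H100   97      sgd     291
group by opt, count of acc_x3:
opt
adagrad    3
adam       1
rmsprop    2
sgd        5
Name: acc_x3, dtype: int64
reset_index():
       opt  acc_x3
0  adagrad       3
1     adam       1
2  rmsprop       2
3      sgd       5
add column acc_x3_plus_10 = t['acc_x3'] + 10:
       opt  acc_x3  acc_x3_plus_10
0  adagrad       3              13
1     adam       1              11
2  rmsprop       2              12
3      sgd       5              15
Finally, value at position 1, column 'acc_x3_plus_10' = 11.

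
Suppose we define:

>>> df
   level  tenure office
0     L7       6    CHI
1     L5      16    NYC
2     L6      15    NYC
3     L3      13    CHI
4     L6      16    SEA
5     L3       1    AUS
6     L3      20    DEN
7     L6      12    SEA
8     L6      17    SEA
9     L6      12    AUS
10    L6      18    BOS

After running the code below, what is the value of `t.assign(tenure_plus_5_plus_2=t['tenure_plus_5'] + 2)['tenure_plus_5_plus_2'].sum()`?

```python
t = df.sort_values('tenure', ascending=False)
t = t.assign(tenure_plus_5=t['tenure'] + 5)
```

223

sort by tenure descending:
   level  tenure office
6     L3      20    DEN
10    L6      18    BOS
8     L6      17    SEA
1     L5      16    NYC
4     L6      16    SEA
2     L6      15    NYC
3     L3      13    CHI
7     L6      12    SEA
9     L6      12    AUS
0     L7       6    CHI
5     L3       1    AUS
add column tenure_plus_5 = t['tenure'] + 5:
   level  tenure office  tenure_plus_5
6     L3      20    DEN             25
10    L6      18    BOS             23
8     L6      17    SEA             22
1     L5      16    NYC             21
4     L6      16    SEA             21
2     L6      15    NYC             20
3     L3      13    CHI             18
7     L6      12    SEA             17
9     L6      12    AUS             17
0     L7       6    CHI             11
5     L3       1    AUS              6
add column tenure_plus_5_plus_2 = t['tenure_plus_5'] + 2:
   level  tenure office  tenure_plus_5  tenure_plus_5_plus_2
6     L3      20    DEN             25                    27
10    L6      18    BOS             23                    25
8     L6      17    SEA             22                    24
1     L5      16    NYC             21                    23
4     L6      16    SEA             21                    23
2     L6      15    NYC             20                    22
3     L3      13    CHI             18                    20
7     L6      12    SEA             17                    19
9     L6      12    AUS             17                    19
0     L7       6    CHI             11                    13
5     L3       1    AUS              6                     8
The sum of column 'tenure_plus_5_plus_2' is 223.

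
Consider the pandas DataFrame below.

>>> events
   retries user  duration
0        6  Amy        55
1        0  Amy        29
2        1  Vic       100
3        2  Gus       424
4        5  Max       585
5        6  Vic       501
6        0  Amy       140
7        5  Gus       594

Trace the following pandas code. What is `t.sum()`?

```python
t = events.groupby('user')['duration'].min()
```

group by user, min of duration:
user
Amy     29
Gus    424
Max    585
Vic    100
Name: duration, dtype: int64
Then the sum of the resulting series: 1138

1138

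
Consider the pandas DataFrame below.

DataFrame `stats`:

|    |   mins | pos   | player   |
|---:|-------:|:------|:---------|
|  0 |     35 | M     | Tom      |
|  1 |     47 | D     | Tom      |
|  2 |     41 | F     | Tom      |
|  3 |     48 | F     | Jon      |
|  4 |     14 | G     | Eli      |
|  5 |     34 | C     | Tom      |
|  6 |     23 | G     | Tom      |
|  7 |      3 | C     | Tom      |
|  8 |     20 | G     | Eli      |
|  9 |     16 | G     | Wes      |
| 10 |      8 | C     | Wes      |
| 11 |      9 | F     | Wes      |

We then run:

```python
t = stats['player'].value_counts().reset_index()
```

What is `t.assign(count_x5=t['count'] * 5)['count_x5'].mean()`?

15.0

value_counts of player:
player
Tom    6
Wes    3
Eli    2
Jon    1
Name: count, dtype: int64
reset_index():
  player  count
0    Tom      6
1    Wes      3
2    Eli      2
3    Jon      1
add column count_x5 = t['count'] * 5:
  player  count  count_x5
0    Tom      6        30
1    Wes      3        15
2    Eli      2        10
3    Jon      1         5
The mean of column 'count_x5' is 15.0.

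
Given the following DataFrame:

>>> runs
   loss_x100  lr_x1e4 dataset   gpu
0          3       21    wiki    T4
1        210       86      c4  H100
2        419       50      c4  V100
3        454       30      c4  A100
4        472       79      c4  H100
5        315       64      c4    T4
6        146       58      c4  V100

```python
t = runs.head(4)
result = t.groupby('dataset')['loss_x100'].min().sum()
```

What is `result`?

take first 4 rows:
   loss_x100  lr_x1e4 dataset   gpu
0          3       21    wiki    T4
1        210       86      c4  H100
2        419       50      c4  V100
3        454       30      c4  A100
group by dataset, min of loss_x100:
dataset
c4      210
wiki      3
Name: loss_x100, dtype: int64
Reading off the sum of the resulting series, we get 213.

213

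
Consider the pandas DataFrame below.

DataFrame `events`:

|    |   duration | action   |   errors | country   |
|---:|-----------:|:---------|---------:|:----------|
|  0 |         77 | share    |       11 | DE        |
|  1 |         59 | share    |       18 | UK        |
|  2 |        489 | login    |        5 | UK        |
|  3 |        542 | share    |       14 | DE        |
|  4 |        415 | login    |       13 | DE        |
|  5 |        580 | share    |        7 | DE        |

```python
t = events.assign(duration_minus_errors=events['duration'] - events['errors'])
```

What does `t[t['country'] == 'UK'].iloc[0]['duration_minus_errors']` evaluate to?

add column duration_minus_errors = events['duration'] - events['errors']:
   duration action  errors country  duration_minus_errors
0        77  share      11      DE                     66
1        59  share      18      UK                     41
2       489  login       5      UK                    484
3       542  share      14      DE                    528
4       415  login      13      DE                    402
5       580  share       7      DE                    573
filter rows where country == 'UK':
   duration action  errors country  duration_minus_errors
1        59  share      18      UK                     41
2       489  login       5      UK                    484

41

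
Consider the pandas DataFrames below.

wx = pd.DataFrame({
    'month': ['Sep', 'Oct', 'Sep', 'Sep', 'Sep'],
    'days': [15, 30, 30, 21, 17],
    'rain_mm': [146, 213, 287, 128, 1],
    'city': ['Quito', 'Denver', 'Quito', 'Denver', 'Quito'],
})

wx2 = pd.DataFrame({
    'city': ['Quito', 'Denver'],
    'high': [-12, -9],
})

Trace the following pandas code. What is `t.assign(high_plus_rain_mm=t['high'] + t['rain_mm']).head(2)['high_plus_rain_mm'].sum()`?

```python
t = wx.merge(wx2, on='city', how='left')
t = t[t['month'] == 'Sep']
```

409

merge on 'city' (how='left') → 5 rows:
  month  days  rain_mm    city  high
0   Sep    15      146   Quito   -12
1   Oct    30      213  Denver    -9
2   Sep    30      287   Quito   -12
3   Sep    21      128  Denver    -9
4   Sep    17        1   Quito   -12
filter rows where month == 'Sep':
  month  days  rain_mm    city  high
0   Sep    15      146   Quito   -12
2   Sep    30      287   Quito   -12
3   Sep    21      128  Denver    -9
4   Sep    17        1   Quito   -12
add column high_plus_rain_mm = t['high'] + t['rain_mm']:
  month  days  rain_mm    city  high  high_plus_rain_mm
0   Sep    15      146   Quito   -12                134
2   Sep    30      287   Quito   -12                275
3   Sep    21      128  Denver    -9                119
4   Sep    17        1   Quito   -12                -11
take first 2 rows:
  month  days  rain_mm   city  high  high_plus_rain_mm
0   Sep    15      146  Quito   -12                134
2   Sep    30      287  Quito   -12                275
Reading off the sum of column 'high_plus_rain_mm', we get 409.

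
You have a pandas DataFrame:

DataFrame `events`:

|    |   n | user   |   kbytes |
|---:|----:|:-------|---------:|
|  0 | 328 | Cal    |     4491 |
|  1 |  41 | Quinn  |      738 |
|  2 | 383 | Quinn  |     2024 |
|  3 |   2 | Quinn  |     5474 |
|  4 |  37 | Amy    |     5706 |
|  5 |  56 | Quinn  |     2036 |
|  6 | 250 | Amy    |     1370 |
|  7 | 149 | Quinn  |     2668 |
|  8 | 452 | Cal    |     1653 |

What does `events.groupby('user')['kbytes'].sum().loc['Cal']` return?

6144

group by user, sum of kbytes:
user
Amy       7076
Cal       6144
Quinn    12940
Name: kbytes, dtype: int64
Then the value at index 'Cal': 6144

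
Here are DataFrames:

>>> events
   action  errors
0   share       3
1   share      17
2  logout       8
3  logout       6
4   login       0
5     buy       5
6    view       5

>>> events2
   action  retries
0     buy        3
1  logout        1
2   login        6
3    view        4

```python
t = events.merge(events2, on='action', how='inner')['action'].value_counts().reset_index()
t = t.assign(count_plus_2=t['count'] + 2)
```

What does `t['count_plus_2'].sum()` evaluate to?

13

merge on 'action' (how='inner') → 5 rows:
   action  errors  retries
0  logout       8        1
1  logout       6        1
2   login       0        6
3     buy       5        3
4    view       5        4
value_counts of action:
action
logout    2
login     1
buy       1
view      1
Name: count, dtype: int64
reset_index():
   action  count
0  logout      2
1   login      1
2     buy      1
3    view      1
add column count_plus_2 = t['count'] + 2:
   action  count  count_plus_2
0  logout      2             4
1   login      1             3
2     buy      1             3
3    view      1             3
Hence 13.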